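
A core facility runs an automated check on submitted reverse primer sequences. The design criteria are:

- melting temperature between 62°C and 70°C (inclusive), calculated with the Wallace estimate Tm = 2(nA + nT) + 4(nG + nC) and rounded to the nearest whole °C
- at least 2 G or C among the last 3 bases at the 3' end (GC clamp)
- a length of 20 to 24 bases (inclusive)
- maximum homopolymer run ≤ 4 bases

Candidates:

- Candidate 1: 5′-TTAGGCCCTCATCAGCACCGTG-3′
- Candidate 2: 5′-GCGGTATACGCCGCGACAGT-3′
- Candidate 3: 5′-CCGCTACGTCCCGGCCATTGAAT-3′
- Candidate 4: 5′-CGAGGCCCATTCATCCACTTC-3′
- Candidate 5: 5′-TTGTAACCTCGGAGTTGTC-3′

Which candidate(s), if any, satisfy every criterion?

Candidate 1 only.

Candidate 1 (22 nt, A=4 T=5 G=5 C=8): Tm = 2·9 + 4·13 = 70°C ✓; 3' end GTG has 2 G/C ✓; length 22 ✓; longest run = 3 ✓ — passes.
Candidate 2 (20 nt, A=4 T=3 G=7 C=6): Tm = 2·7 + 4·13 = 66°C ✓; 3' end AGT has 1 G/C, need ≥2 ✗; length 20 ✓; longest run = 2 ✓ — fails.
Candidate 3 (23 nt, A=4 T=5 G=5 C=9): Tm = 2·9 + 4·14 = 74°C, outside 62–70°C ✗; 3' end AAT has 0 G/C, need ≥2 ✗; length 23 ✓; longest run = 3 ✓ — fails.
Candidate 4 (21 nt, A=4 T=5 G=3 C=9): Tm = 2·9 + 4·12 = 66°C ✓; 3' end TTC has 1 G/C, need ≥2 ✗; length 21 ✓; longest run = 3 ✓ — fails.
Candidate 5 (19 nt, A=3 T=7 G=5 C=4): Tm = 2·10 + 4·9 = 56°C, outside 62–70°C ✗; 3' end GTC has 2 G/C ✓; length 19, outside 20–24 ✗; longest run = 2 ✓ — fails.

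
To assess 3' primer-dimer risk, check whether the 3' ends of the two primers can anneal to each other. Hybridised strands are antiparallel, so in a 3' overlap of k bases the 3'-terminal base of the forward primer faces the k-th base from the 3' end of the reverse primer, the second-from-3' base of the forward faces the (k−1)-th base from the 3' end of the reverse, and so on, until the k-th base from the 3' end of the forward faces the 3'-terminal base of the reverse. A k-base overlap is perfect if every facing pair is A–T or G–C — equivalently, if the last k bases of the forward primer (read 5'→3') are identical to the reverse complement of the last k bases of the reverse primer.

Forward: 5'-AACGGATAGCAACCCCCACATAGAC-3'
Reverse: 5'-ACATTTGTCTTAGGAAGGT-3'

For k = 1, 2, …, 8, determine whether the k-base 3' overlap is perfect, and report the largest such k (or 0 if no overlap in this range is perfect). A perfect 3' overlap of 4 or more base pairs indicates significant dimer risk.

Longest perfect overlap: 2 complementary base pairs; below the dimer-risk threshold (threshold 4).

Last 8 bases (5'→3') — forward …ACATAGAC, reverse …AGGAAGGT.
Reverse complement of the reverse primer's last 8 bases: ACCTTCCT; its first k bases are the reverse complement of the reverse primer's last k bases, so a perfect k-base overlap needs the forward primer's last k bases to equal them.
Comparing (forward last k vs required): k=1: C vs A ✗; k=2: AC vs AC ✓; k=3: GAC vs ACC ✗; k=4: AGAC vs ACCT ✗; k=5: TAGAC vs ACCTT ✗; k=6: ATAGAC vs ACCTTC ✗; k=7: CATAGAC vs ACCTTCC ✗; k=8: ACATAGAC vs ACCTTCCT ✗.
Only k = 2 is perfect, so the longest perfect 3' overlap is 2.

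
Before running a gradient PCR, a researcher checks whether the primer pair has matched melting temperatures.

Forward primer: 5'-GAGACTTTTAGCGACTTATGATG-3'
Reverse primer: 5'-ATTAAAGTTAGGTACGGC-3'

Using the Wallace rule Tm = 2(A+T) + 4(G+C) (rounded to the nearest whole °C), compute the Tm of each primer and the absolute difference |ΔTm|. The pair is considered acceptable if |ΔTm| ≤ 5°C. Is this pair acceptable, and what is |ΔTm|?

|ΔTm| = 14°C; the pair is not acceptable.

Forward: A=6 T=8 G=6 C=3 → Tm = 2·14 + 4·9 = 64°C.
Reverse: A=6 T=5 G=5 C=2 → Tm = 2·11 + 4·7 = 50°C.
|ΔTm| = |64 − 50| = 14°C, > 5°C.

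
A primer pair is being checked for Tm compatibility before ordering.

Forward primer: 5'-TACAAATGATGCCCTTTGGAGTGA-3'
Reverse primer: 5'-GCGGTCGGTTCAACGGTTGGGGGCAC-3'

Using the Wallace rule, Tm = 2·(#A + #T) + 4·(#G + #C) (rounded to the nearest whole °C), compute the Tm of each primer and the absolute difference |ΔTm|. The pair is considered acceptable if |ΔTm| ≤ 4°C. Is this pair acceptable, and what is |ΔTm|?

|ΔTm| = 20°C; the pair is not acceptable.

Forward: A=7 T=7 G=6 C=4 → Tm = 2·14 + 4·10 = 68°C.
Reverse: A=3 T=5 G=12 C=6 → Tm = 2·8 + 4·18 = 88°C.
|ΔTm| = |68 − 88| = 20°C, > 4°C.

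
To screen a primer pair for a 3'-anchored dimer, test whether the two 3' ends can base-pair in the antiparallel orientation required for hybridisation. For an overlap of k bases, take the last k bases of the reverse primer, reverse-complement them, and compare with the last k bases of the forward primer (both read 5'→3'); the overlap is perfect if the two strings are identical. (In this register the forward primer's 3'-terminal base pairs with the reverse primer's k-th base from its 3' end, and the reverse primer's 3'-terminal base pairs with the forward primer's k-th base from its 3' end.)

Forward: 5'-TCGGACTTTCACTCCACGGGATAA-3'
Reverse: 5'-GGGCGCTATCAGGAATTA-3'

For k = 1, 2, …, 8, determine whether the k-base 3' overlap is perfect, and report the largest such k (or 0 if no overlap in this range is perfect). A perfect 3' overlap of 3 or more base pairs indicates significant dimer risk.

Last 8 bases (5'→3') — forward …CGGGATAA, reverse …AGGAATTA.
Reverse complement of the reverse primer's last 8 bases: TAATTCCT; its first k bases are the reverse complement of the reverse primer's last k bases, so a perfect k-base overlap needs the forward primer's last k bases to equal them.
Comparing (forward last k vs required): k=1: A vs T ✗; k=2: AA vs TA ✗; k=3: TAA vs TAA ✓; k=4: ATAA vs TAAT ✗; k=5: GATAA vs TAATT ✗; k=6: GGATAA vs TAATTC ✗; k=7: GGGATAA vs TAATTCC ✗; k=8: CGGGATAA vs TAATTCCT ✗.
Only k = 3 is perfect, so the longest perfect 3' overlap is 3.

Longest perfect overlap: 3 complementary base pairs; significant dimer risk (threshold 3).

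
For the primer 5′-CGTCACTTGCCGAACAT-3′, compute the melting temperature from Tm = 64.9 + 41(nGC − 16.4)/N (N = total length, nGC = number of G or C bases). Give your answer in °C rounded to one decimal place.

47.1°C

Base counts: A=4, T=4, G=3, C=6; G+C = 9, N = 17.
Tm = 64.9 + 41·(9 − 16.4)/17 = 64.9 + -303.40/17 = 47.1°C.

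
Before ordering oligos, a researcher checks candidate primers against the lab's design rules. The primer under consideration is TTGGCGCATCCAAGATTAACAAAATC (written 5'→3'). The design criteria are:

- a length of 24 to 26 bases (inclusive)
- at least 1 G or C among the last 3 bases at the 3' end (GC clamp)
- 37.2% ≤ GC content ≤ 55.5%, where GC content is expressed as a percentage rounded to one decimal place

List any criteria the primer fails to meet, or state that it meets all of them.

Meets all criteria.

Base counts: A=10, T=6, G=4, C=6 (length 26).
length: length 26 ✓
GC clamp: 3' end ATC has 1 G/C ✓
GC content: GC 10/26 = 38.5% ✓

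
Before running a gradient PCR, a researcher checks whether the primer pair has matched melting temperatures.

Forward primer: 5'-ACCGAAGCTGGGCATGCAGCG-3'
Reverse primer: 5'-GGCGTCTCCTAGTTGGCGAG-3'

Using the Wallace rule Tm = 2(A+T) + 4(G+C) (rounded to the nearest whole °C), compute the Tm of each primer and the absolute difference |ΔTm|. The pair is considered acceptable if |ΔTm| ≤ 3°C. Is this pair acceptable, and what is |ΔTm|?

|ΔTm| = 4°C; the pair is not acceptable.

Forward: A=5 T=2 G=8 C=6 → Tm = 2·7 + 4·14 = 70°C.
Reverse: A=2 T=5 G=8 C=5 → Tm = 2·7 + 4·13 = 66°C.
|ΔTm| = |70 − 66| = 4°C, > 3°C.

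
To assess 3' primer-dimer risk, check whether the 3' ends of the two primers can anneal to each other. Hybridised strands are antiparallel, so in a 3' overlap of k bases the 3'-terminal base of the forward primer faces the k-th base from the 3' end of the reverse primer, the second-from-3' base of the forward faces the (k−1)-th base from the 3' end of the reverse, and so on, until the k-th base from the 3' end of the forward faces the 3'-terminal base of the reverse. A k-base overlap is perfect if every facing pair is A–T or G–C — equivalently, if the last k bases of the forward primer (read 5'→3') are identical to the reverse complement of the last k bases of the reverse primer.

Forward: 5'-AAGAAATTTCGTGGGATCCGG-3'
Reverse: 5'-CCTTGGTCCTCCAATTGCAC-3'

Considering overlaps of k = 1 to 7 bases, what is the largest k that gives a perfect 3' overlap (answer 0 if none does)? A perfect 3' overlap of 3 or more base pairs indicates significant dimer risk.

Last 7 bases (5'→3') — forward …GATCCGG, reverse …ATTGCAC.
Reverse complement of the reverse primer's last 7 bases: GTGCAAT; its first k bases are the reverse complement of the reverse primer's last k bases, so a perfect k-base overlap needs the forward primer's last k bases to equal them.
Comparing (forward last k vs required): k=1: G vs G ✓; k=2: GG vs GT ✗; k=3: CGG vs GTG ✗; k=4: CCGG vs GTGC ✗; k=5: TCCGG vs GTGCA ✗; k=6: ATCCGG vs GTGCAA ✗; k=7: GATCCGG vs GTGCAAT ✗.
Only k = 1 is perfect, so the longest perfect 3' overlap is 1.

Longest perfect overlap: 1 complementary base pair; below the dimer-risk threshold (threshold 3).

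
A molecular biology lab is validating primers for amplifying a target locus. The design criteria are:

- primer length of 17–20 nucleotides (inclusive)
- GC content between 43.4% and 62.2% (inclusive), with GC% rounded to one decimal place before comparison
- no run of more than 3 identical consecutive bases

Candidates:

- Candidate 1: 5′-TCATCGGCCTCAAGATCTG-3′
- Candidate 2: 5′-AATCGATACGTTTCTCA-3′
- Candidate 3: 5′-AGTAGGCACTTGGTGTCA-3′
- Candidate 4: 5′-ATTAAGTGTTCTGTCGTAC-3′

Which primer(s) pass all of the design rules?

Candidate 1 and Candidate 3.

Candidate 1 (19 nt, A=4 T=5 G=4 C=6): length 19 ✓; GC 10/19 = 52.6% ✓; longest run = 2 ✓ — passes.
Candidate 2 (17 nt, A=5 T=6 G=2 C=4): length 17 ✓; GC 6/17 = 35.3%, outside 43.4–62.2% ✗; longest run = 3 ✓ — fails.
Candidate 3 (18 nt, A=4 T=5 G=6 C=3): length 18 ✓; GC 9/18 = 50.0% ✓; longest run = 2 ✓ — passes.
Candidate 4 (19 nt, A=4 T=8 G=4 C=3): length 19 ✓; GC 7/19 = 36.8%, outside 43.4–62.2% ✗; longest run = 2 ✓ — fails.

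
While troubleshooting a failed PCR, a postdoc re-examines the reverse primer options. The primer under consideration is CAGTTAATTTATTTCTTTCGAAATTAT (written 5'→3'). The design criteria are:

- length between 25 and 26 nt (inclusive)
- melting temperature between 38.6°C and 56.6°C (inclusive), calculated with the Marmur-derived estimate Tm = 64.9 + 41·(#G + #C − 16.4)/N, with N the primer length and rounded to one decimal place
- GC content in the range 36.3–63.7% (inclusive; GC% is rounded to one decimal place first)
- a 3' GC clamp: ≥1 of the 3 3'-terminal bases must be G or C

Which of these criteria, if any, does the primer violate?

Fails: length, GC content, GC clamp.

Base counts: A=8, T=14, G=2, C=3 (length 27).
length: length 27, outside 25–26 ✗
Tm: Tm = 64.9 + 41·(5 − 16.4)/27 = 47.6°C ✓
GC content: GC 5/27 = 18.5%, outside 36.3–63.7% ✗
GC clamp: 3' end TAT has 0 G/C, need ≥1 ✗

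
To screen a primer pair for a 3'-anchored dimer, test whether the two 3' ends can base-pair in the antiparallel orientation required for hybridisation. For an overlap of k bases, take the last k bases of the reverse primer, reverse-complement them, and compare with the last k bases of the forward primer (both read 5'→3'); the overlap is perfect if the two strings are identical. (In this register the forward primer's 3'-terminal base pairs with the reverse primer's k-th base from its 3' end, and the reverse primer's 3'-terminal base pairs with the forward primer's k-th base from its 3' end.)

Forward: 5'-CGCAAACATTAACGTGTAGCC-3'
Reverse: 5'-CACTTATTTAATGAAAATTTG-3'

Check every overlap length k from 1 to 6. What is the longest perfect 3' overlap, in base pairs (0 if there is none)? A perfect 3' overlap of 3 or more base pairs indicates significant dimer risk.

Longest perfect overlap: 1 complementary base pair; below the dimer-risk threshold (threshold 3).

Last 6 bases (5'→3') — forward …GTAGCC, reverse …AATTTG.
Reverse complement of the reverse primer's last 6 bases: CAAATT; its first k bases are the reverse complement of the reverse primer's last k bases, so a perfect k-base overlap needs the forward primer's last k bases to equal them.
Comparing (forward last k vs required): k=1: C vs C ✓; k=2: CC vs CA ✗; k=3: GCC vs CAA ✗; k=4: AGCC vs CAAA ✗; k=5: TAGCC vs CAAAT ✗; k=6: GTAGCC vs CAAATT ✗.
Only k = 1 is perfect, so the longest perfect 3' overlap is 1.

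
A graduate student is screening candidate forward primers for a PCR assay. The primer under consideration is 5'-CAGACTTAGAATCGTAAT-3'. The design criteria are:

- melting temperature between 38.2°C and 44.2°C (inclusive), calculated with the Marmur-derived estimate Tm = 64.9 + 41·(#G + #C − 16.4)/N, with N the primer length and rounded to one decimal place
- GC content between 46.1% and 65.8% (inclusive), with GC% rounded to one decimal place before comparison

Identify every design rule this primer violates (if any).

Base counts: A=7, T=5, G=3, C=3 (length 18).
Tm: Tm = 64.9 + 41·(6 − 16.4)/18 = 41.2°C ✓
GC content: GC 6/18 = 33.3%, outside 46.1–65.8% ✗

Fails: GC content.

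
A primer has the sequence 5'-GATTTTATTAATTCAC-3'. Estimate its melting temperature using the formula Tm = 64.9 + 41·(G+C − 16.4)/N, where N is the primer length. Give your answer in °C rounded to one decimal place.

Base counts: A=5, T=8, G=1, C=2; G+C = 3, N = 16.
Tm = 64.9 + 41·(3 − 16.4)/16 = 64.9 + -549.40/16 = 30.6°C.

30.6°C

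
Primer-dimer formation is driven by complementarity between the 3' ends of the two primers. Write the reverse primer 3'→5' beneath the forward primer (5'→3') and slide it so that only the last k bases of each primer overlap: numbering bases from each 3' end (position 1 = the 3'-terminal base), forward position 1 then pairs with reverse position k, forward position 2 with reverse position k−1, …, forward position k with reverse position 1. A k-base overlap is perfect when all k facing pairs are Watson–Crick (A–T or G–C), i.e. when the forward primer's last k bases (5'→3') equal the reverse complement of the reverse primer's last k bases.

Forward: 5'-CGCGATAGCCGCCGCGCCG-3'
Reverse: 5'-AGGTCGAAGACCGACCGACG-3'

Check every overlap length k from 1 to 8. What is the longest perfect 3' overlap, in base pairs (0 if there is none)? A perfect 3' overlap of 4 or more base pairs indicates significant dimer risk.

Longest perfect overlap: 2 complementary base pairs; below the dimer-risk threshold (threshold 4).

Last 8 bases (5'→3') — forward …CCGCGCCG, reverse …GACCGACG.
Reverse complement of the reverse primer's last 8 bases: CGTCGGTC; its first k bases are the reverse complement of the reverse primer's last k bases, so a perfect k-base overlap needs the forward primer's last k bases to equal them.
Comparing (forward last k vs required): k=1: G vs C ✗; k=2: CG vs CG ✓; k=3: CCG vs CGT ✗; k=4: GCCG vs CGTC ✗; k=5: CGCCG vs CGTCG ✗; k=6: GCGCCG vs CGTCGG ✗; k=7: CGCGCCG vs CGTCGGT ✗; k=8: CCGCGCCG vs CGTCGGTC ✗.
Only k = 2 is perfect, so the longest perfect 3' overlap is 2.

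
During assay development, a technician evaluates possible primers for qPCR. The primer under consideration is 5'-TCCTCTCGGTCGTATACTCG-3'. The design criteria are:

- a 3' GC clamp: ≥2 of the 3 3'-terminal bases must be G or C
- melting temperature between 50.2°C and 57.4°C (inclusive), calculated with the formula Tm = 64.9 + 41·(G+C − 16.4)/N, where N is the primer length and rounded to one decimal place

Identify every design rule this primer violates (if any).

Meets all criteria.

Base counts: A=2, T=7, G=4, C=7 (length 20).
GC clamp: 3' end TCG has 2 G/C ✓
Tm: Tm = 64.9 + 41·(11 − 16.4)/20 = 53.8°C ✓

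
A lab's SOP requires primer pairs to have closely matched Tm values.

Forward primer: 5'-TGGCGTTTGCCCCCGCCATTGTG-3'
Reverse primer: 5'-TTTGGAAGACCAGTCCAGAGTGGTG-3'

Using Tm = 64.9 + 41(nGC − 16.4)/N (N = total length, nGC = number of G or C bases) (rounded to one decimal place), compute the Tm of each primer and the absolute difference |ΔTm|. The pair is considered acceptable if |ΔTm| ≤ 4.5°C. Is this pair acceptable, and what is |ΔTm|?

|ΔTm| = 3.1°C; the pair is acceptable.

Forward: G+C = 15, N = 23 → Tm = 64.9 + 41·(15 − 16.4)/23 = 62.4°C.
Reverse: G+C = 13, N = 25 → Tm = 64.9 + 41·(13 − 16.4)/25 = 59.3°C.
|ΔTm| = |62.4 − 59.3| = 3.1°C, ≤ 4.5°C.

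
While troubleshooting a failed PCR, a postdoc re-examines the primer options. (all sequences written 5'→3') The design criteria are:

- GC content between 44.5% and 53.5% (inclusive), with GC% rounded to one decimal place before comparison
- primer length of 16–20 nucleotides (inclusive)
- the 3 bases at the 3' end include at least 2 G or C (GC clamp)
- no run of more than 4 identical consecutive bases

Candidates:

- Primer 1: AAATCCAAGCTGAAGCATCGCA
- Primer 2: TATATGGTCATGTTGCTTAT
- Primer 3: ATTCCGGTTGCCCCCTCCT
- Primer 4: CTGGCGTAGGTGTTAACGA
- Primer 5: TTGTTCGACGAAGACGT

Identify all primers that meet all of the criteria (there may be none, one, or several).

Primer 4 and Primer 5.

Primer 1 (22 nt, A=9 T=3 G=4 C=6): GC 10/22 = 45.5% ✓; length 22, outside 16–20 ✗; 3' end GCA has 2 G/C ✓; longest run = 3 ✓ — fails.
Primer 2 (20 nt, A=4 T=10 G=4 C=2): GC 6/20 = 30.0%, outside 44.5–53.5% ✗; length 20 ✓; 3' end TAT has 0 G/C, need ≥2 ✗; longest run = 2 ✓ — fails.
Primer 3 (19 nt, A=1 T=6 G=3 C=9): GC 12/19 = 63.2%, outside 44.5–53.5% ✗; length 19 ✓; 3' end CCT has 2 G/C ✓; longest run = 5, exceeds 4 ✗ — fails.
Primer 4 (19 nt, A=4 T=5 G=7 C=3): GC 10/19 = 52.6% ✓; length 19 ✓; 3' end CGA has 2 G/C ✓; longest run = 2 ✓ — passes.
Primer 5 (17 nt, A=4 T=5 G=5 C=3): GC 8/17 = 47.1% ✓; length 17 ✓; 3' end CGT has 2 G/C ✓; longest run = 2 ✓ — passes.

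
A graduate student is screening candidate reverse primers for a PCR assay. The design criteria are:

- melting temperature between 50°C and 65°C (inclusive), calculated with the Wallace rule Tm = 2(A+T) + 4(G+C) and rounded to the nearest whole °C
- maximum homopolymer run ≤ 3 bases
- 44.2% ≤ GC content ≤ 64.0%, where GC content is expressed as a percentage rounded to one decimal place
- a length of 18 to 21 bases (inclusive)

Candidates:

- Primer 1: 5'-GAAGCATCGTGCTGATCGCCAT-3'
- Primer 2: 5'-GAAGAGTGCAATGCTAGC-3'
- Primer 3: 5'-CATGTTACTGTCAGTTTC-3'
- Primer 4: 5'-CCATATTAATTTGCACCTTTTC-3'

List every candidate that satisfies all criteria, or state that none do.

Primer 2 only.

Primer 1 (22 nt, A=5 T=5 G=6 C=6): Tm = 2·10 + 4·12 = 68°C, outside 50–65°C ✗; longest run = 2 ✓; GC 12/22 = 54.5% ✓; length 22, outside 18–21 ✗ — fails.
Primer 2 (18 nt, A=6 T=3 G=6 C=3): Tm = 2·9 + 4·9 = 54°C ✓; longest run = 2 ✓; GC 9/18 = 50.0% ✓; length 18 ✓ — passes.
Primer 3 (18 nt, A=3 T=8 G=3 C=4): Tm = 2·11 + 4·7 = 50°C ✓; longest run = 3 ✓; GC 7/18 = 38.9%, outside 44.2–64.0% ✗; length 18 ✓ — fails.
Primer 4 (22 nt, A=5 T=10 G=1 C=6): Tm = 2·15 + 4·7 = 58°C ✓; longest run = 4, exceeds 3 ✗; GC 7/22 = 31.8%, outside 44.2–64.0% ✗; length 22, outside 18–21 ✗ — fails.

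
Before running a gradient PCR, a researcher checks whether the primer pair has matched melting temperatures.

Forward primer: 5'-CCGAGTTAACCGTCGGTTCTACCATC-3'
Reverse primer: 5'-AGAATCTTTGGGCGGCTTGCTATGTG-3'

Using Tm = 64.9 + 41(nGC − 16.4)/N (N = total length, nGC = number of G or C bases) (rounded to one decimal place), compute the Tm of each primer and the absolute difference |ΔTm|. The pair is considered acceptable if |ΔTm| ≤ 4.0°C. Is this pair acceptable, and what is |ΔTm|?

Forward: G+C = 14, N = 26 → Tm = 64.9 + 41·(14 − 16.4)/26 = 61.1°C.
Reverse: G+C = 13, N = 26 → Tm = 64.9 + 41·(13 − 16.4)/26 = 59.5°C.
|ΔTm| = |61.1 − 59.5| = 1.6°C, ≤ 4.0°C.

|ΔTm| = 1.6°C; the pair is acceptable.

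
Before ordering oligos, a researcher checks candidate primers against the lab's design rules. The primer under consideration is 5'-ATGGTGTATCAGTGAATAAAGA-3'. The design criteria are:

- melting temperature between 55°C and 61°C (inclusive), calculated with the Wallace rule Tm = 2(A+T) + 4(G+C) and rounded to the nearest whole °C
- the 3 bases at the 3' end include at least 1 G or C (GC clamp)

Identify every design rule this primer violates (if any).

Base counts: A=9, T=6, G=6, C=1 (length 22).
Tm: Tm = 2·15 + 4·7 = 58°C ✓
GC clamp: 3' end AGA has 1 G/C ✓

Meets all criteria.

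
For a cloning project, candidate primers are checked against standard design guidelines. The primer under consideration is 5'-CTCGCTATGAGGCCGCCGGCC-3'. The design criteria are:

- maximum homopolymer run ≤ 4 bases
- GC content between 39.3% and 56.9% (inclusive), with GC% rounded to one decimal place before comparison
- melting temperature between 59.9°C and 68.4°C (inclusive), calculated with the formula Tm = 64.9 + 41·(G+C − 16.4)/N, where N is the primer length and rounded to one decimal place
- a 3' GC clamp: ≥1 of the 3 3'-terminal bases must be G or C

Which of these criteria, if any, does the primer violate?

Base counts: A=2, T=3, G=7, C=9 (length 21).
homopolymer run: longest run = 2 ✓
GC content: GC 16/21 = 76.2%, outside 39.3–56.9% ✗
Tm: Tm = 64.9 + 41·(16 − 16.4)/21 = 64.1°C ✓
GC clamp: 3' end GCC has 3 G/C ✓

Fails: GC content.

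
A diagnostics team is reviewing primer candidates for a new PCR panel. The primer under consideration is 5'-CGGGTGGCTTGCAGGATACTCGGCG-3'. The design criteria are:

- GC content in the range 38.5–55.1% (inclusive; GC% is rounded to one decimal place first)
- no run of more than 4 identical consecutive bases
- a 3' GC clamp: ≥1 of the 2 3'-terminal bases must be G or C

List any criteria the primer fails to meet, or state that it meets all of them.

Fails: GC content.

Base counts: A=3, T=5, G=11, C=6 (length 25).
GC content: GC 17/25 = 68.0%, outside 38.5–55.1% ✗
homopolymer run: longest run = 3 ✓
GC clamp: 3' end CG has 2 G/C ✓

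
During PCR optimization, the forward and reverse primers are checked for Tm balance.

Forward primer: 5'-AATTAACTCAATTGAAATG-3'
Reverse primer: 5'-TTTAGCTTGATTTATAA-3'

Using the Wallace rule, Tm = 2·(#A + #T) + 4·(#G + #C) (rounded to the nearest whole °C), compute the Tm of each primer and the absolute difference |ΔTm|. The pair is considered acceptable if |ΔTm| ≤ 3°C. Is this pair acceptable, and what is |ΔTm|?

Forward: A=9 T=6 G=2 C=2 → Tm = 2·15 + 4·4 = 46°C.
Reverse: A=5 T=9 G=2 C=1 → Tm = 2·14 + 4·3 = 40°C.
|ΔTm| = |46 − 40| = 6°C, > 3°C.

|ΔTm| = 6°C; the pair is not acceptable.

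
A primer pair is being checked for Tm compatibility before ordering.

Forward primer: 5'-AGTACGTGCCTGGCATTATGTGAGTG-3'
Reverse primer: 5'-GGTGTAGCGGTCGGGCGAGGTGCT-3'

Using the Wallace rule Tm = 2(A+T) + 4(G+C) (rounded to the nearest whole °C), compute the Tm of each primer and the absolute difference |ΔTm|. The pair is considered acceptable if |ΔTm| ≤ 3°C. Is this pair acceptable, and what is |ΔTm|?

Forward: A=5 T=8 G=9 C=4 → Tm = 2·13 + 4·13 = 78°C.
Reverse: A=2 T=5 G=13 C=4 → Tm = 2·7 + 4·17 = 82°C.
|ΔTm| = |78 − 82| = 4°C, > 3°C.

|ΔTm| = 4°C; the pair is not acceptable.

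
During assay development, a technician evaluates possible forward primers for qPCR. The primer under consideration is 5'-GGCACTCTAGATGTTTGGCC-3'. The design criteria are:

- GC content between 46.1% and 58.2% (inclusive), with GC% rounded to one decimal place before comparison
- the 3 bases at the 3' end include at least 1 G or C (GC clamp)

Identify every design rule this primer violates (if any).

Meets all criteria.

Base counts: A=3, T=6, G=6, C=5 (length 20).
GC content: GC 11/20 = 55.0% ✓
GC clamp: 3' end GCC has 3 G/C ✓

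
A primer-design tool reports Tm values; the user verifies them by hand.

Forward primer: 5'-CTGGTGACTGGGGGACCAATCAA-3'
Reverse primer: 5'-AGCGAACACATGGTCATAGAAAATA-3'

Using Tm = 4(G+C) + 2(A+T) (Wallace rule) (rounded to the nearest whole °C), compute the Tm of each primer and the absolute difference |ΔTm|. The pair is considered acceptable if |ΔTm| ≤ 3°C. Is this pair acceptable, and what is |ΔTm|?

Forward: A=6 T=4 G=8 C=5 → Tm = 2·10 + 4·13 = 72°C.
Reverse: A=12 T=4 G=5 C=4 → Tm = 2·16 + 4·9 = 68°C.
|ΔTm| = |72 − 68| = 4°C, > 3°C.

|ΔTm| = 4°C; the pair is not acceptable.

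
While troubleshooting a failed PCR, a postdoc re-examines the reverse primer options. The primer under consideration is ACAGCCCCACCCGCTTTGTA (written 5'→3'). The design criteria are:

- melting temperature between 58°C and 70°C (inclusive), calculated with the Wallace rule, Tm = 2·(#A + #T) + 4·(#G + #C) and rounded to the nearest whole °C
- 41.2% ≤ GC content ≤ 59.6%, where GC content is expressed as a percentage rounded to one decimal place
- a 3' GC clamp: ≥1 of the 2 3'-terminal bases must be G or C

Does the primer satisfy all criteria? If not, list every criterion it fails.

Fails: GC content, GC clamp.

Base counts: A=4, T=4, G=3, C=9 (length 20).
Tm: Tm = 2·8 + 4·12 = 64°C ✓
GC content: GC 12/20 = 60.0%, outside 41.2–59.6% ✗
GC clamp: 3' end TA has 0 G/C, need ≥1 ✗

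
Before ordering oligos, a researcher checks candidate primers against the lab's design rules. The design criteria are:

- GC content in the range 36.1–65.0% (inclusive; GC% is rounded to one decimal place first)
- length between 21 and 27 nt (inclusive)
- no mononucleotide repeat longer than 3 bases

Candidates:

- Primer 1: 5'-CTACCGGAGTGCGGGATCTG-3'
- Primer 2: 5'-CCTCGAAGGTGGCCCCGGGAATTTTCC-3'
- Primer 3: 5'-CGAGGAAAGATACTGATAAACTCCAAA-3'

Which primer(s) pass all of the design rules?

Primer 3 only.

Primer 1 (20 nt, A=3 T=4 G=8 C=5): GC 13/20 = 65.0% ✓; length 20, outside 21–27 ✗; longest run = 3 ✓ — fails.
Primer 2 (27 nt, A=4 T=6 G=8 C=9): GC 17/27 = 63.0% ✓; length 27 ✓; longest run = 4, exceeds 3 ✗ — fails.
Primer 3 (27 nt, A=13 T=4 G=5 C=5): GC 10/27 = 37.0% ✓; length 27 ✓; longest run = 3 ✓ — passes.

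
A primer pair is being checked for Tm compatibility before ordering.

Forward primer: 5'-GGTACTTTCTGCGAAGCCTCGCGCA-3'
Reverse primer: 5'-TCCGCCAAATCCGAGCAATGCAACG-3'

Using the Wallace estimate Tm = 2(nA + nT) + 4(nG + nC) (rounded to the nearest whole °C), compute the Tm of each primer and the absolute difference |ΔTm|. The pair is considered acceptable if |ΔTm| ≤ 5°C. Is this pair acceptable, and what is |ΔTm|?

|ΔTm| = 2°C; the pair is acceptable.

Forward: A=4 T=6 G=7 C=8 → Tm = 2·10 + 4·15 = 80°C.
Reverse: A=8 T=3 G=5 C=9 → Tm = 2·11 + 4·14 = 78°C.
|ΔTm| = |80 − 78| = 2°C, ≤ 5°C.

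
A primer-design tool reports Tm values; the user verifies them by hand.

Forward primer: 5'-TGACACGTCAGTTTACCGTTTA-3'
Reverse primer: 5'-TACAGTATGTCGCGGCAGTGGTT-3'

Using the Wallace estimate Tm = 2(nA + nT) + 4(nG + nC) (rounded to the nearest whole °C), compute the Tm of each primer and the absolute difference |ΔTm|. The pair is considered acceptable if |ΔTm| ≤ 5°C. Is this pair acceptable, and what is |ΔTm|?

Forward: A=5 T=8 G=4 C=5 → Tm = 2·13 + 4·9 = 62°C.
Reverse: A=4 T=7 G=8 C=4 → Tm = 2·11 + 4·12 = 70°C.
|ΔTm| = |62 − 70| = 8°C, > 5°C.

|ΔTm| = 8°C; the pair is not acceptable.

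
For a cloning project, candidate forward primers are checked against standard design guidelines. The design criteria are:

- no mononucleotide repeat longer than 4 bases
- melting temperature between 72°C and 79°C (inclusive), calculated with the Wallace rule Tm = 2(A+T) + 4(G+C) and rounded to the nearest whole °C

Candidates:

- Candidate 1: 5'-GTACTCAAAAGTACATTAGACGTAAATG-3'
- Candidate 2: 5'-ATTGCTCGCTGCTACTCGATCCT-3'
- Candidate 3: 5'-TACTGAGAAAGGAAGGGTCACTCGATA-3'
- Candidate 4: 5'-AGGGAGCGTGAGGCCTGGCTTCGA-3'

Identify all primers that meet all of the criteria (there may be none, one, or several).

Candidate 1 and Candidate 3.

Candidate 1 (28 nt, A=12 T=7 G=5 C=4): longest run = 4 ✓; Tm = 2·19 + 4·9 = 74°C ✓ — passes.
Candidate 2 (23 nt, A=3 T=8 G=4 C=8): longest run = 2 ✓; Tm = 2·11 + 4·12 = 70°C, outside 72–79°C ✗ — fails.
Candidate 3 (27 nt, A=10 T=5 G=8 C=4): longest run = 3 ✓; Tm = 2·15 + 4·12 = 78°C ✓ — passes.
Candidate 4 (24 nt, A=4 T=4 G=11 C=5): longest run = 3 ✓; Tm = 2·8 + 4·16 = 80°C, outside 72–79°C ✗ — fails.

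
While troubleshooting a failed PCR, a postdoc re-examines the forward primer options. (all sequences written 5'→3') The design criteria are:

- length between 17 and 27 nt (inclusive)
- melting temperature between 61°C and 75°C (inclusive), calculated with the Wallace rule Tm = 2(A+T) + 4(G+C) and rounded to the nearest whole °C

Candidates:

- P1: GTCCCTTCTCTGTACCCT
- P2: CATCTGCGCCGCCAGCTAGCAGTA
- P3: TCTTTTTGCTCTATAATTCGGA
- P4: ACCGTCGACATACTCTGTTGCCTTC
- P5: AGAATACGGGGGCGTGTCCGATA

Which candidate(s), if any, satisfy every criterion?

P1 (18 nt, A=1 T=7 G=2 C=8): length 18 ✓; Tm = 2·8 + 4·10 = 56°C, outside 61–75°C ✗ — fails.
P2 (24 nt, A=5 T=4 G=6 C=9): length 24 ✓; Tm = 2·9 + 4·15 = 78°C, outside 61–75°C ✗ — fails.
P3 (22 nt, A=4 T=11 G=3 C=4): length 22 ✓; Tm = 2·15 + 4·7 = 58°C, outside 61–75°C ✗ — fails.
P4 (25 nt, A=4 T=8 G=4 C=9): length 25 ✓; Tm = 2·12 + 4·13 = 76°C, outside 61–75°C ✗ — fails.
P5 (23 nt, A=6 T=4 G=9 C=4): length 23 ✓; Tm = 2·10 + 4·13 = 72°C ✓ — passes.

P5 only.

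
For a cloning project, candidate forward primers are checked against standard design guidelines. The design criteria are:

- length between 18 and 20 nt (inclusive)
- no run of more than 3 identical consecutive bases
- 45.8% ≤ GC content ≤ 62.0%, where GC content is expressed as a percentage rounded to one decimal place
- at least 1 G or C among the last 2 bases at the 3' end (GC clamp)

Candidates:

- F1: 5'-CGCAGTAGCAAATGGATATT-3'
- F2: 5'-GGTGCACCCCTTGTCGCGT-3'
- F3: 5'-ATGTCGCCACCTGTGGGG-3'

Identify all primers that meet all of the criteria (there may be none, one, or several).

F1 (20 nt, A=7 T=5 G=5 C=3): length 20 ✓; longest run = 3 ✓; GC 8/20 = 40.0%, outside 45.8–62.0% ✗; 3' end TT has 0 G/C, need ≥1 ✗ — fails.
F2 (19 nt, A=1 T=5 G=6 C=7): length 19 ✓; longest run = 4, exceeds 3 ✗; GC 13/19 = 68.4%, outside 45.8–62.0% ✗; 3' end GT has 1 G/C ✓ — fails.
F3 (18 nt, A=2 T=4 G=7 C=5): length 18 ✓; longest run = 4, exceeds 3 ✗; GC 12/18 = 66.7%, outside 45.8–62.0% ✗; 3' end GG has 2 G/C ✓ — fails.

None of the candidates satisfy all criteria.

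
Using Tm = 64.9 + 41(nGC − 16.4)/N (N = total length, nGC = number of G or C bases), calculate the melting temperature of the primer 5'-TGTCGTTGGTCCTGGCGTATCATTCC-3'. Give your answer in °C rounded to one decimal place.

61.1°C

Base counts: A=2, T=10, G=7, C=7; G+C = 14, N = 26.
Tm = 64.9 + 41·(14 − 16.4)/26 = 64.9 + -98.40/26 = 61.1°C.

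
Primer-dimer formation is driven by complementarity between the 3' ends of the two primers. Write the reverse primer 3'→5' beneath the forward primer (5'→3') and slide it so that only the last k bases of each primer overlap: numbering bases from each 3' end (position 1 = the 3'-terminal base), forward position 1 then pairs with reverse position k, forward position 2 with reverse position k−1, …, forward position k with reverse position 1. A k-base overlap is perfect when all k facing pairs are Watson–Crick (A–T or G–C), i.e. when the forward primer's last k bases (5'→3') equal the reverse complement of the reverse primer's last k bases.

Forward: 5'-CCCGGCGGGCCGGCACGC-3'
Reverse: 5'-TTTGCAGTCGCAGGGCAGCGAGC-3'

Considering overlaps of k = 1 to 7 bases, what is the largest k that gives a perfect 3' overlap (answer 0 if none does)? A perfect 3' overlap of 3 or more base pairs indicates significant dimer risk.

Longest perfect overlap: 2 complementary base pairs; below the dimer-risk threshold (threshold 3).

Last 7 bases (5'→3') — forward …GGCACGC, reverse …AGCGAGC.
Reverse complement of the reverse primer's last 7 bases: GCTCGCT; its first k bases are the reverse complement of the reverse primer's last k bases, so a perfect k-base overlap needs the forward primer's last k bases to equal them.
Comparing (forward last k vs required): k=1: C vs G ✗; k=2: GC vs GC ✓; k=3: CGC vs GCT ✗; k=4: ACGC vs GCTC ✗; k=5: CACGC vs GCTCG ✗; k=6: GCACGC vs GCTCGC ✗; k=7: GGCACGC vs GCTCGCT ✗.
Only k = 2 is perfect, so the longest perfect 3' overlap is 2.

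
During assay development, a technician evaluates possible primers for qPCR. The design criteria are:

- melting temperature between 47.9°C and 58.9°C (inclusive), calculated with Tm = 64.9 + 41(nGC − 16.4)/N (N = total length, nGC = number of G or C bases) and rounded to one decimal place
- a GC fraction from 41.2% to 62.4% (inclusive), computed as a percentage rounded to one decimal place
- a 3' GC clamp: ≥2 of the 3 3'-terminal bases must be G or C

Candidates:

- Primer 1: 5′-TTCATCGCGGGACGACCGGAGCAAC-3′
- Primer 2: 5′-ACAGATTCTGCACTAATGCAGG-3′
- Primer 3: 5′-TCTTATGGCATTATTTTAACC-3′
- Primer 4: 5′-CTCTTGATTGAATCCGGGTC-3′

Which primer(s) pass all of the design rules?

Primer 1 (25 nt, A=6 T=3 G=8 C=8): Tm = 64.9 + 41·(16 − 16.4)/25 = 64.2°C, outside 47.9–58.9°C ✗; GC 16/25 = 64.0%, outside 41.2–62.4% ✗; 3' end AAC has 1 G/C, need ≥2 ✗ — fails.
Primer 2 (22 nt, A=7 T=5 G=5 C=5): Tm = 64.9 + 41·(10 − 16.4)/22 = 53.0°C ✓; GC 10/22 = 45.5% ✓; 3' end AGG has 2 G/C ✓ — passes.
Primer 3 (21 nt, A=5 T=10 G=2 C=4): Tm = 64.9 + 41·(6 − 16.4)/21 = 44.6°C, outside 47.9–58.9°C ✗; GC 6/21 = 28.6%, outside 41.2–62.4% ✗; 3' end ACC has 2 G/C ✓ — fails.
Primer 4 (20 nt, A=3 T=7 G=5 C=5): Tm = 64.9 + 41·(10 − 16.4)/20 = 51.8°C ✓; GC 10/20 = 50.0% ✓; 3' end GTC has 2 G/C ✓ — passes.

Primer 2 and Primer 4.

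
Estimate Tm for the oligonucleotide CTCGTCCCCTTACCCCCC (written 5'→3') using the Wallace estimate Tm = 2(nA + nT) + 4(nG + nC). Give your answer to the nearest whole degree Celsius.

Base counts: A=1, T=4, G=1, C=12 (length 18).
Tm = 2·(1+4) + 4·(1+12) = 2·5 + 4·13 = 10 + 52 = 62°C.

62°C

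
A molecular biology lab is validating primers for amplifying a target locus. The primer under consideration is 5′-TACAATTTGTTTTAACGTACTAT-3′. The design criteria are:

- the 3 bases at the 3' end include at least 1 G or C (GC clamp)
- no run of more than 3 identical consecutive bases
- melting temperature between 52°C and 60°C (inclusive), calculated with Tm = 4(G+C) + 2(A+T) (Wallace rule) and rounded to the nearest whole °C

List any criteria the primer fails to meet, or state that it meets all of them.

Base counts: A=7, T=11, G=2, C=3 (length 23).
GC clamp: 3' end TAT has 0 G/C, need ≥1 ✗
homopolymer run: longest run = 4, exceeds 3 ✗
Tm: Tm = 2·18 + 4·5 = 56°C ✓

Fails: GC clamp, homopolymer run.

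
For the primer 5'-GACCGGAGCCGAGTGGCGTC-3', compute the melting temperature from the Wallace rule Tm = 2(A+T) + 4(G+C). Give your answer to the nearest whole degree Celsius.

70°C

Base counts: A=3, T=2, G=9, C=6 (length 20).
Tm = 2·(3+2) + 4·(9+6) = 2·5 + 4·15 = 10 + 60 = 70°C.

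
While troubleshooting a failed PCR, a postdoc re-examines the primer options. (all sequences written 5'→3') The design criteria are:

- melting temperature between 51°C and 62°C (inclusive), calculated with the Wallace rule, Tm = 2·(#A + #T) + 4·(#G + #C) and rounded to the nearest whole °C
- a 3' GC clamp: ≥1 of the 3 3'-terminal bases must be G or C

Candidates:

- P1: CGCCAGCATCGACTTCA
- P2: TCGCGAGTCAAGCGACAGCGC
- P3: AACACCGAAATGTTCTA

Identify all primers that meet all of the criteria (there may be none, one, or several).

P1 only.

P1 (17 nt, A=4 T=3 G=3 C=7): Tm = 2·7 + 4·10 = 54°C ✓; 3' end TCA has 1 G/C ✓ — passes.
P2 (21 nt, A=5 T=2 G=7 C=7): Tm = 2·7 + 4·14 = 70°C, outside 51–62°C ✗; 3' end CGC has 3 G/C ✓ — fails.
P3 (17 nt, A=7 T=4 G=2 C=4): Tm = 2·11 + 4·6 = 46°C, outside 51–62°C ✗; 3' end CTA has 1 G/C ✓ — fails.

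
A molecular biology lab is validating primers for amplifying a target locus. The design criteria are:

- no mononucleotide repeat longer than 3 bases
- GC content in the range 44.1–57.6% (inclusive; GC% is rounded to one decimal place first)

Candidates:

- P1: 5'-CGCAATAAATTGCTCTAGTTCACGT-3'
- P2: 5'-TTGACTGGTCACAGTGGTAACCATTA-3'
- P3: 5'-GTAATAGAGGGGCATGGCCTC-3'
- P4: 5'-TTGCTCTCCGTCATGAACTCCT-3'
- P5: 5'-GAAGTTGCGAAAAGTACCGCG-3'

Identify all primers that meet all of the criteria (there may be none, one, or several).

P4 only.

P1 (25 nt, A=7 T=8 G=4 C=6): longest run = 3 ✓; GC 10/25 = 40.0%, outside 44.1–57.6% ✗ — fails.
P2 (26 nt, A=7 T=8 G=6 C=5): longest run = 2 ✓; GC 11/26 = 42.3%, outside 44.1–57.6% ✗ — fails.
P3 (21 nt, A=5 T=4 G=8 C=4): longest run = 4, exceeds 3 ✗; GC 12/21 = 57.1% ✓ — fails.
P4 (22 nt, A=3 T=8 G=3 C=8): longest run = 2 ✓; GC 11/22 = 50.0% ✓ — passes.
P5 (21 nt, A=7 T=3 G=7 C=4): longest run = 4, exceeds 3 ✗; GC 11/21 = 52.4% ✓ — fails.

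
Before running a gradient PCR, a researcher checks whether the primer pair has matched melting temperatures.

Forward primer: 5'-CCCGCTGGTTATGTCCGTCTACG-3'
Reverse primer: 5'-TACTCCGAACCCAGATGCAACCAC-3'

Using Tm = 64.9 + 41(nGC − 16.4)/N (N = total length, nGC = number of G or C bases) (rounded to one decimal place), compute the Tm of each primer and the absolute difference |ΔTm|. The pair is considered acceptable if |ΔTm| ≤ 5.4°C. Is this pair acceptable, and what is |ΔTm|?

Forward: G+C = 14, N = 23 → Tm = 64.9 + 41·(14 − 16.4)/23 = 60.6°C.
Reverse: G+C = 13, N = 24 → Tm = 64.9 + 41·(13 − 16.4)/24 = 59.1°C.
|ΔTm| = |60.6 − 59.1| = 1.5°C, ≤ 5.4°C.

|ΔTm| = 1.5°C; the pair is acceptable.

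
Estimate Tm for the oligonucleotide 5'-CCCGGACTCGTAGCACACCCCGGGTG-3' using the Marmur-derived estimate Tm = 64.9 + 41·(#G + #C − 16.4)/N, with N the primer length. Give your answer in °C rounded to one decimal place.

Base counts: A=4, T=3, G=8, C=11; G+C = 19, N = 26.
Tm = 64.9 + 41·(19 − 16.4)/26 = 64.9 + 106.60/26 = 69.0°C.

69.0°C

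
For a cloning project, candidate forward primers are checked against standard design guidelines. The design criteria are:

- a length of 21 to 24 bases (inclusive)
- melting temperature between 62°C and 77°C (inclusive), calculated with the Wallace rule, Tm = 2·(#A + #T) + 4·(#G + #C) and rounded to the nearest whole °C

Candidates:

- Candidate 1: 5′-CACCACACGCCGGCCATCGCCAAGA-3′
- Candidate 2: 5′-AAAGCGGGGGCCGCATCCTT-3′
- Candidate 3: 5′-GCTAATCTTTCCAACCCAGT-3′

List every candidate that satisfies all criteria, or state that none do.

Candidate 1 (25 nt, A=7 T=1 G=5 C=12): length 25, outside 21–24 ✗; Tm = 2·8 + 4·17 = 84°C, outside 62–77°C ✗ — fails.
Candidate 2 (20 nt, A=4 T=3 G=7 C=6): length 20, outside 21–24 ✗; Tm = 2·7 + 4·13 = 66°C ✓ — fails.
Candidate 3 (20 nt, A=5 T=6 G=2 C=7): length 20, outside 21–24 ✗; Tm = 2·11 + 4·9 = 58°C, outside 62–77°C ✗ — fails.

None of the candidates satisfy all criteria.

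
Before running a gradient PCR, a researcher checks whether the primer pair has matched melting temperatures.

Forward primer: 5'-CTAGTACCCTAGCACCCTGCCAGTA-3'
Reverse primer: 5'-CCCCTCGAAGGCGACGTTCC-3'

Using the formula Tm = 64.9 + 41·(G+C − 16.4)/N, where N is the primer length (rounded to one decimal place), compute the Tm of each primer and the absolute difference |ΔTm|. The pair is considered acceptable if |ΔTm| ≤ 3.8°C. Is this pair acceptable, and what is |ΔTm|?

|ΔTm| = 1.0°C; the pair is acceptable.

Forward: G+C = 14, N = 25 → Tm = 64.9 + 41·(14 − 16.4)/25 = 61.0°C.
Reverse: G+C = 14, N = 20 → Tm = 64.9 + 41·(14 − 16.4)/20 = 60.0°C.
|ΔTm| = |61.0 − 60.0| = 1.0°C, ≤ 3.8°C.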